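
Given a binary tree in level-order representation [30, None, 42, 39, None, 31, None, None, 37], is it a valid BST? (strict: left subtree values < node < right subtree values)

Level-order array: [30, None, 42, 39, None, 31, None, None, 37]
Validate using subtree bounds (lo, hi): at each node, require lo < value < hi,
then recurse left with hi=value and right with lo=value.
Preorder trace (stopping at first violation):
  at node 30 with bounds (-inf, +inf): OK
  at node 42 with bounds (30, +inf): OK
  at node 39 with bounds (30, 42): OK
  at node 31 with bounds (30, 39): OK
  at node 37 with bounds (31, 39): OK
No violation found at any node.
Result: Valid BST


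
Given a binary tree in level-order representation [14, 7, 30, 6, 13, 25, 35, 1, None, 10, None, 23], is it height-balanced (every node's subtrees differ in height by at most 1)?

Tree (level-order array): [14, 7, 30, 6, 13, 25, 35, 1, None, 10, None, 23]
Definition: a tree is height-balanced if, at every node, |h(left) - h(right)| <= 1 (empty subtree has height -1).
Bottom-up per-node check:
  node 1: h_left=-1, h_right=-1, diff=0 [OK], height=0
  node 6: h_left=0, h_right=-1, diff=1 [OK], height=1
  node 10: h_left=-1, h_right=-1, diff=0 [OK], height=0
  node 13: h_left=0, h_right=-1, diff=1 [OK], height=1
  node 7: h_left=1, h_right=1, diff=0 [OK], height=2
  node 23: h_left=-1, h_right=-1, diff=0 [OK], height=0
  node 25: h_left=0, h_right=-1, diff=1 [OK], height=1
  node 35: h_left=-1, h_right=-1, diff=0 [OK], height=0
  node 30: h_left=1, h_right=0, diff=1 [OK], height=2
  node 14: h_left=2, h_right=2, diff=0 [OK], height=3
All nodes satisfy the balance condition.
Result: Balanced


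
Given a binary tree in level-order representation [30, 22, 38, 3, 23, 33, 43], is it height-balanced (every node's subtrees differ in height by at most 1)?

Tree (level-order array): [30, 22, 38, 3, 23, 33, 43]
Definition: a tree is height-balanced if, at every node, |h(left) - h(right)| <= 1 (empty subtree has height -1).
Bottom-up per-node check:
  node 3: h_left=-1, h_right=-1, diff=0 [OK], height=0
  node 23: h_left=-1, h_right=-1, diff=0 [OK], height=0
  node 22: h_left=0, h_right=0, diff=0 [OK], height=1
  node 33: h_left=-1, h_right=-1, diff=0 [OK], height=0
  node 43: h_left=-1, h_right=-1, diff=0 [OK], height=0
  node 38: h_left=0, h_right=0, diff=0 [OK], height=1
  node 30: h_left=1, h_right=1, diff=0 [OK], height=2
All nodes satisfy the balance condition.
Result: Balanced


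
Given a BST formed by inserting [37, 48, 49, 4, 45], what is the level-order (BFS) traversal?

Tree insertion order: [37, 48, 49, 4, 45]
Tree (level-order array): [37, 4, 48, None, None, 45, 49]
BFS from the root, enqueuing left then right child of each popped node:
  queue [37] -> pop 37, enqueue [4, 48], visited so far: [37]
  queue [4, 48] -> pop 4, enqueue [none], visited so far: [37, 4]
  queue [48] -> pop 48, enqueue [45, 49], visited so far: [37, 4, 48]
  queue [45, 49] -> pop 45, enqueue [none], visited so far: [37, 4, 48, 45]
  queue [49] -> pop 49, enqueue [none], visited so far: [37, 4, 48, 45, 49]
Result: [37, 4, 48, 45, 49]


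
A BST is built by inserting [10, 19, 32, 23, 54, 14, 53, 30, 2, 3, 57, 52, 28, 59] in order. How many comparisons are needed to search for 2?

Search path for 2: 10 -> 2
Found: True
Comparisons: 2


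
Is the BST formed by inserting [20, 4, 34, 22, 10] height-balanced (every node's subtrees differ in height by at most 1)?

Tree (level-order array): [20, 4, 34, None, 10, 22]
Definition: a tree is height-balanced if, at every node, |h(left) - h(right)| <= 1 (empty subtree has height -1).
Bottom-up per-node check:
  node 10: h_left=-1, h_right=-1, diff=0 [OK], height=0
  node 4: h_left=-1, h_right=0, diff=1 [OK], height=1
  node 22: h_left=-1, h_right=-1, diff=0 [OK], height=0
  node 34: h_left=0, h_right=-1, diff=1 [OK], height=1
  node 20: h_left=1, h_right=1, diff=0 [OK], height=2
All nodes satisfy the balance condition.
Result: Balanced


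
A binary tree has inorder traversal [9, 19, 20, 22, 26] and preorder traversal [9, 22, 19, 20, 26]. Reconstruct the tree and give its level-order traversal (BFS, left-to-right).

Inorder:  [9, 19, 20, 22, 26]
Preorder: [9, 22, 19, 20, 26]
Algorithm: preorder visits root first, so consume preorder in order;
for each root, split the current inorder slice at that value into
left-subtree inorder and right-subtree inorder, then recurse.
Recursive splits:
  root=9; inorder splits into left=[], right=[19, 20, 22, 26]
  root=22; inorder splits into left=[19, 20], right=[26]
  root=19; inorder splits into left=[], right=[20]
  root=20; inorder splits into left=[], right=[]
  root=26; inorder splits into left=[], right=[]
Reconstructed level-order: [9, 22, 19, 26, 20]


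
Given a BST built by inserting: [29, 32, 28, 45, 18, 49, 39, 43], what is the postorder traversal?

Tree insertion order: [29, 32, 28, 45, 18, 49, 39, 43]
Tree (level-order array): [29, 28, 32, 18, None, None, 45, None, None, 39, 49, None, 43]
Postorder traversal: [18, 28, 43, 39, 49, 45, 32, 29]


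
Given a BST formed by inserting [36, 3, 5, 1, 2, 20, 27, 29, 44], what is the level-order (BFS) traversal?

Tree insertion order: [36, 3, 5, 1, 2, 20, 27, 29, 44]
Tree (level-order array): [36, 3, 44, 1, 5, None, None, None, 2, None, 20, None, None, None, 27, None, 29]
BFS from the root, enqueuing left then right child of each popped node:
  queue [36] -> pop 36, enqueue [3, 44], visited so far: [36]
  queue [3, 44] -> pop 3, enqueue [1, 5], visited so far: [36, 3]
  queue [44, 1, 5] -> pop 44, enqueue [none], visited so far: [36, 3, 44]
  queue [1, 5] -> pop 1, enqueue [2], visited so far: [36, 3, 44, 1]
  queue [5, 2] -> pop 5, enqueue [20], visited so far: [36, 3, 44, 1, 5]
  queue [2, 20] -> pop 2, enqueue [none], visited so far: [36, 3, 44, 1, 5, 2]
  queue [20] -> pop 20, enqueue [27], visited so far: [36, 3, 44, 1, 5, 2, 20]
  queue [27] -> pop 27, enqueue [29], visited so far: [36, 3, 44, 1, 5, 2, 20, 27]
  queue [29] -> pop 29, enqueue [none], visited so far: [36, 3, 44, 1, 5, 2, 20, 27, 29]
Result: [36, 3, 44, 1, 5, 2, 20, 27, 29]


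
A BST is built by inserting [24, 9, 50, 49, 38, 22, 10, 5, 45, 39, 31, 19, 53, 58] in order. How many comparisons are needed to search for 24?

Search path for 24: 24
Found: True
Comparisons: 1


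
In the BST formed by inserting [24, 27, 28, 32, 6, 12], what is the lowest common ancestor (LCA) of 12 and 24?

Tree insertion order: [24, 27, 28, 32, 6, 12]
Tree (level-order array): [24, 6, 27, None, 12, None, 28, None, None, None, 32]
In a BST, the LCA of p=12, q=24 is the first node v on the
root-to-leaf path with p <= v <= q (go left if both < v, right if both > v).
Walk from root:
  at 24: 12 <= 24 <= 24, this is the LCA
LCA = 24


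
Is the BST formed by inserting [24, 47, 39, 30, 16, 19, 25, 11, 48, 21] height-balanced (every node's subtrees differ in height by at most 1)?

Tree (level-order array): [24, 16, 47, 11, 19, 39, 48, None, None, None, 21, 30, None, None, None, None, None, 25]
Definition: a tree is height-balanced if, at every node, |h(left) - h(right)| <= 1 (empty subtree has height -1).
Bottom-up per-node check:
  node 11: h_left=-1, h_right=-1, diff=0 [OK], height=0
  node 21: h_left=-1, h_right=-1, diff=0 [OK], height=0
  node 19: h_left=-1, h_right=0, diff=1 [OK], height=1
  node 16: h_left=0, h_right=1, diff=1 [OK], height=2
  node 25: h_left=-1, h_right=-1, diff=0 [OK], height=0
  node 30: h_left=0, h_right=-1, diff=1 [OK], height=1
  node 39: h_left=1, h_right=-1, diff=2 [FAIL (|1--1|=2 > 1)], height=2
  node 48: h_left=-1, h_right=-1, diff=0 [OK], height=0
  node 47: h_left=2, h_right=0, diff=2 [FAIL (|2-0|=2 > 1)], height=3
  node 24: h_left=2, h_right=3, diff=1 [OK], height=4
Node 39 violates the condition: |1 - -1| = 2 > 1.
Result: Not balanced


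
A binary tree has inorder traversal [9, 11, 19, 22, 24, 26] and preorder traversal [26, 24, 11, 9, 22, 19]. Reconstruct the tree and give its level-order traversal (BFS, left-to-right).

Inorder:  [9, 11, 19, 22, 24, 26]
Preorder: [26, 24, 11, 9, 22, 19]
Algorithm: preorder visits root first, so consume preorder in order;
for each root, split the current inorder slice at that value into
left-subtree inorder and right-subtree inorder, then recurse.
Recursive splits:
  root=26; inorder splits into left=[9, 11, 19, 22, 24], right=[]
  root=24; inorder splits into left=[9, 11, 19, 22], right=[]
  root=11; inorder splits into left=[9], right=[19, 22]
  root=9; inorder splits into left=[], right=[]
  root=22; inorder splits into left=[19], right=[]
  root=19; inorder splits into left=[], right=[]
Reconstructed level-order: [26, 24, 11, 9, 22, 19]


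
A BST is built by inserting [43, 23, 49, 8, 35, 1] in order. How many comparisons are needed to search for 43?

Search path for 43: 43
Found: True
Comparisons: 1


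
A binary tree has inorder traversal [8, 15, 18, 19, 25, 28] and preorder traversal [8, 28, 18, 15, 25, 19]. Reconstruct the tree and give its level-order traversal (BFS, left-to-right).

Inorder:  [8, 15, 18, 19, 25, 28]
Preorder: [8, 28, 18, 15, 25, 19]
Algorithm: preorder visits root first, so consume preorder in order;
for each root, split the current inorder slice at that value into
left-subtree inorder and right-subtree inorder, then recurse.
Recursive splits:
  root=8; inorder splits into left=[], right=[15, 18, 19, 25, 28]
  root=28; inorder splits into left=[15, 18, 19, 25], right=[]
  root=18; inorder splits into left=[15], right=[19, 25]
  root=15; inorder splits into left=[], right=[]
  root=25; inorder splits into left=[19], right=[]
  root=19; inorder splits into left=[], right=[]
Reconstructed level-order: [8, 28, 18, 15, 25, 19]


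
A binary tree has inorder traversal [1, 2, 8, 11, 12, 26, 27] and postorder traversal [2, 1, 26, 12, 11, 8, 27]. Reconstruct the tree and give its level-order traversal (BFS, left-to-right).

Inorder:   [1, 2, 8, 11, 12, 26, 27]
Postorder: [2, 1, 26, 12, 11, 8, 27]
Algorithm: postorder visits root last, so walk postorder right-to-left;
each value is the root of the current inorder slice — split it at that
value, recurse on the right subtree first, then the left.
Recursive splits:
  root=27; inorder splits into left=[1, 2, 8, 11, 12, 26], right=[]
  root=8; inorder splits into left=[1, 2], right=[11, 12, 26]
  root=11; inorder splits into left=[], right=[12, 26]
  root=12; inorder splits into left=[], right=[26]
  root=26; inorder splits into left=[], right=[]
  root=1; inorder splits into left=[], right=[2]
  root=2; inorder splits into left=[], right=[]
Reconstructed level-order: [27, 8, 1, 11, 2, 12, 26]


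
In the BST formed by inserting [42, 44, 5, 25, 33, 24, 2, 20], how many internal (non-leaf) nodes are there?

Tree built from: [42, 44, 5, 25, 33, 24, 2, 20]
Tree (level-order array): [42, 5, 44, 2, 25, None, None, None, None, 24, 33, 20]
Rule: An internal node has at least one child.
Per-node child counts:
  node 42: 2 child(ren)
  node 5: 2 child(ren)
  node 2: 0 child(ren)
  node 25: 2 child(ren)
  node 24: 1 child(ren)
  node 20: 0 child(ren)
  node 33: 0 child(ren)
  node 44: 0 child(ren)
Matching nodes: [42, 5, 25, 24]
Count of internal (non-leaf) nodes: 4


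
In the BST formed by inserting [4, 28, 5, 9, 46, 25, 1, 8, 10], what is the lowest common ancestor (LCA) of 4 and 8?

Tree insertion order: [4, 28, 5, 9, 46, 25, 1, 8, 10]
Tree (level-order array): [4, 1, 28, None, None, 5, 46, None, 9, None, None, 8, 25, None, None, 10]
In a BST, the LCA of p=4, q=8 is the first node v on the
root-to-leaf path with p <= v <= q (go left if both < v, right if both > v).
Walk from root:
  at 4: 4 <= 4 <= 8, this is the LCA
LCA = 4


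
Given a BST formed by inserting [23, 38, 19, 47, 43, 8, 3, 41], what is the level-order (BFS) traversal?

Tree insertion order: [23, 38, 19, 47, 43, 8, 3, 41]
Tree (level-order array): [23, 19, 38, 8, None, None, 47, 3, None, 43, None, None, None, 41]
BFS from the root, enqueuing left then right child of each popped node:
  queue [23] -> pop 23, enqueue [19, 38], visited so far: [23]
  queue [19, 38] -> pop 19, enqueue [8], visited so far: [23, 19]
  queue [38, 8] -> pop 38, enqueue [47], visited so far: [23, 19, 38]
  queue [8, 47] -> pop 8, enqueue [3], visited so far: [23, 19, 38, 8]
  queue [47, 3] -> pop 47, enqueue [43], visited so far: [23, 19, 38, 8, 47]
  queue [3, 43] -> pop 3, enqueue [none], visited so far: [23, 19, 38, 8, 47, 3]
  queue [43] -> pop 43, enqueue [41], visited so far: [23, 19, 38, 8, 47, 3, 43]
  queue [41] -> pop 41, enqueue [none], visited so far: [23, 19, 38, 8, 47, 3, 43, 41]
Result: [23, 19, 38, 8, 47, 3, 43, 41]


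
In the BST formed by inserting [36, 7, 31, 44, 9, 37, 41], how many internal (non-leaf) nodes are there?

Tree built from: [36, 7, 31, 44, 9, 37, 41]
Tree (level-order array): [36, 7, 44, None, 31, 37, None, 9, None, None, 41]
Rule: An internal node has at least one child.
Per-node child counts:
  node 36: 2 child(ren)
  node 7: 1 child(ren)
  node 31: 1 child(ren)
  node 9: 0 child(ren)
  node 44: 1 child(ren)
  node 37: 1 child(ren)
  node 41: 0 child(ren)
Matching nodes: [36, 7, 31, 44, 37]
Count of internal (non-leaf) nodes: 5


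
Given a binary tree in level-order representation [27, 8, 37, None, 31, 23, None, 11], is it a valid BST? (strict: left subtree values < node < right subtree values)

Level-order array: [27, 8, 37, None, 31, 23, None, 11]
Validate using subtree bounds (lo, hi): at each node, require lo < value < hi,
then recurse left with hi=value and right with lo=value.
Preorder trace (stopping at first violation):
  at node 27 with bounds (-inf, +inf): OK
  at node 8 with bounds (-inf, 27): OK
  at node 31 with bounds (8, 27): VIOLATION
Node 31 violates its bound: not (8 < 31 < 27).
Result: Not a valid BST


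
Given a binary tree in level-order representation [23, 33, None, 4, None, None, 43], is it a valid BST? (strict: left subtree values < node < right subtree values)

Level-order array: [23, 33, None, 4, None, None, 43]
Validate using subtree bounds (lo, hi): at each node, require lo < value < hi,
then recurse left with hi=value and right with lo=value.
Preorder trace (stopping at first violation):
  at node 23 with bounds (-inf, +inf): OK
  at node 33 with bounds (-inf, 23): VIOLATION
Node 33 violates its bound: not (-inf < 33 < 23).
Result: Not a valid BST


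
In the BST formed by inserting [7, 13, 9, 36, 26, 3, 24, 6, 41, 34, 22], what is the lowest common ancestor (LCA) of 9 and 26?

Tree insertion order: [7, 13, 9, 36, 26, 3, 24, 6, 41, 34, 22]
Tree (level-order array): [7, 3, 13, None, 6, 9, 36, None, None, None, None, 26, 41, 24, 34, None, None, 22]
In a BST, the LCA of p=9, q=26 is the first node v on the
root-to-leaf path with p <= v <= q (go left if both < v, right if both > v).
Walk from root:
  at 7: both 9 and 26 > 7, go right
  at 13: 9 <= 13 <= 26, this is the LCA
LCA = 13


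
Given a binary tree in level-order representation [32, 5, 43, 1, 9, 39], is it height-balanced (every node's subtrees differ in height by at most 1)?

Tree (level-order array): [32, 5, 43, 1, 9, 39]
Definition: a tree is height-balanced if, at every node, |h(left) - h(right)| <= 1 (empty subtree has height -1).
Bottom-up per-node check:
  node 1: h_left=-1, h_right=-1, diff=0 [OK], height=0
  node 9: h_left=-1, h_right=-1, diff=0 [OK], height=0
  node 5: h_left=0, h_right=0, diff=0 [OK], height=1
  node 39: h_left=-1, h_right=-1, diff=0 [OK], height=0
  node 43: h_left=0, h_right=-1, diff=1 [OK], height=1
  node 32: h_left=1, h_right=1, diff=0 [OK], height=2
All nodes satisfy the balance condition.
Result: Balanced


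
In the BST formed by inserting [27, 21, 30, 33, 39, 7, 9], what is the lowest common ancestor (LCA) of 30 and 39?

Tree insertion order: [27, 21, 30, 33, 39, 7, 9]
Tree (level-order array): [27, 21, 30, 7, None, None, 33, None, 9, None, 39]
In a BST, the LCA of p=30, q=39 is the first node v on the
root-to-leaf path with p <= v <= q (go left if both < v, right if both > v).
Walk from root:
  at 27: both 30 and 39 > 27, go right
  at 30: 30 <= 30 <= 39, this is the LCA
LCA = 30


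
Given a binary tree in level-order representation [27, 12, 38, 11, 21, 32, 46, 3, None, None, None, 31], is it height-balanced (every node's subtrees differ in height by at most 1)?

Tree (level-order array): [27, 12, 38, 11, 21, 32, 46, 3, None, None, None, 31]
Definition: a tree is height-balanced if, at every node, |h(left) - h(right)| <= 1 (empty subtree has height -1).
Bottom-up per-node check:
  node 3: h_left=-1, h_right=-1, diff=0 [OK], height=0
  node 11: h_left=0, h_right=-1, diff=1 [OK], height=1
  node 21: h_left=-1, h_right=-1, diff=0 [OK], height=0
  node 12: h_left=1, h_right=0, diff=1 [OK], height=2
  node 31: h_left=-1, h_right=-1, diff=0 [OK], height=0
  node 32: h_left=0, h_right=-1, diff=1 [OK], height=1
  node 46: h_left=-1, h_right=-1, diff=0 [OK], height=0
  node 38: h_left=1, h_right=0, diff=1 [OK], height=2
  node 27: h_left=2, h_right=2, diff=0 [OK], height=3
All nodes satisfy the balance condition.
Result: Balanced


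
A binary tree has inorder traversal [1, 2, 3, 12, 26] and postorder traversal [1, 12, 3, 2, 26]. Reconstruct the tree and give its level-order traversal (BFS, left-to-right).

Inorder:   [1, 2, 3, 12, 26]
Postorder: [1, 12, 3, 2, 26]
Algorithm: postorder visits root last, so walk postorder right-to-left;
each value is the root of the current inorder slice — split it at that
value, recurse on the right subtree first, then the left.
Recursive splits:
  root=26; inorder splits into left=[1, 2, 3, 12], right=[]
  root=2; inorder splits into left=[1], right=[3, 12]
  root=3; inorder splits into left=[], right=[12]
  root=12; inorder splits into left=[], right=[]
  root=1; inorder splits into left=[], right=[]
Reconstructed level-order: [26, 2, 1, 3, 12]


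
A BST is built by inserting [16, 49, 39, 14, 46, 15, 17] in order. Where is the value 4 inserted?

Starting tree (level order): [16, 14, 49, None, 15, 39, None, None, None, 17, 46]
Insertion path: 16 -> 14
Result: insert 4 as left child of 14
Final tree (level order): [16, 14, 49, 4, 15, 39, None, None, None, None, None, 17, 46]


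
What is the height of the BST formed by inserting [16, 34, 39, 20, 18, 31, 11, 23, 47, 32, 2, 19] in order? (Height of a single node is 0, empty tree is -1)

Insertion order: [16, 34, 39, 20, 18, 31, 11, 23, 47, 32, 2, 19]
Tree (level-order array): [16, 11, 34, 2, None, 20, 39, None, None, 18, 31, None, 47, None, 19, 23, 32]
Compute height bottom-up (empty subtree = -1):
  height(2) = 1 + max(-1, -1) = 0
  height(11) = 1 + max(0, -1) = 1
  height(19) = 1 + max(-1, -1) = 0
  height(18) = 1 + max(-1, 0) = 1
  height(23) = 1 + max(-1, -1) = 0
  height(32) = 1 + max(-1, -1) = 0
  height(31) = 1 + max(0, 0) = 1
  height(20) = 1 + max(1, 1) = 2
  height(47) = 1 + max(-1, -1) = 0
  height(39) = 1 + max(-1, 0) = 1
  height(34) = 1 + max(2, 1) = 3
  height(16) = 1 + max(1, 3) = 4
Height = 4


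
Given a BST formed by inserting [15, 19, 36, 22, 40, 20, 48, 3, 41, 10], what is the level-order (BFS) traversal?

Tree insertion order: [15, 19, 36, 22, 40, 20, 48, 3, 41, 10]
Tree (level-order array): [15, 3, 19, None, 10, None, 36, None, None, 22, 40, 20, None, None, 48, None, None, 41]
BFS from the root, enqueuing left then right child of each popped node:
  queue [15] -> pop 15, enqueue [3, 19], visited so far: [15]
  queue [3, 19] -> pop 3, enqueue [10], visited so far: [15, 3]
  queue [19, 10] -> pop 19, enqueue [36], visited so far: [15, 3, 19]
  queue [10, 36] -> pop 10, enqueue [none], visited so far: [15, 3, 19, 10]
  queue [36] -> pop 36, enqueue [22, 40], visited so far: [15, 3, 19, 10, 36]
  queue [22, 40] -> pop 22, enqueue [20], visited so far: [15, 3, 19, 10, 36, 22]
  queue [40, 20] -> pop 40, enqueue [48], visited so far: [15, 3, 19, 10, 36, 22, 40]
  queue [20, 48] -> pop 20, enqueue [none], visited so far: [15, 3, 19, 10, 36, 22, 40, 20]
  queue [48] -> pop 48, enqueue [41], visited so far: [15, 3, 19, 10, 36, 22, 40, 20, 48]
  queue [41] -> pop 41, enqueue [none], visited so far: [15, 3, 19, 10, 36, 22, 40, 20, 48, 41]
Result: [15, 3, 19, 10, 36, 22, 40, 20, 48, 41]


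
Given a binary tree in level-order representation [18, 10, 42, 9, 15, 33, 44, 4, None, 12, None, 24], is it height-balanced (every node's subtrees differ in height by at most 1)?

Tree (level-order array): [18, 10, 42, 9, 15, 33, 44, 4, None, 12, None, 24]
Definition: a tree is height-balanced if, at every node, |h(left) - h(right)| <= 1 (empty subtree has height -1).
Bottom-up per-node check:
  node 4: h_left=-1, h_right=-1, diff=0 [OK], height=0
  node 9: h_left=0, h_right=-1, diff=1 [OK], height=1
  node 12: h_left=-1, h_right=-1, diff=0 [OK], height=0
  node 15: h_left=0, h_right=-1, diff=1 [OK], height=1
  node 10: h_left=1, h_right=1, diff=0 [OK], height=2
  node 24: h_left=-1, h_right=-1, diff=0 [OK], height=0
  node 33: h_left=0, h_right=-1, diff=1 [OK], height=1
  node 44: h_left=-1, h_right=-1, diff=0 [OK], height=0
  node 42: h_left=1, h_right=0, diff=1 [OK], height=2
  node 18: h_left=2, h_right=2, diff=0 [OK], height=3
All nodes satisfy the balance condition.
Result: Balanced


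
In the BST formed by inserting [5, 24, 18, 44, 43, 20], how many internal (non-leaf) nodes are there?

Tree built from: [5, 24, 18, 44, 43, 20]
Tree (level-order array): [5, None, 24, 18, 44, None, 20, 43]
Rule: An internal node has at least one child.
Per-node child counts:
  node 5: 1 child(ren)
  node 24: 2 child(ren)
  node 18: 1 child(ren)
  node 20: 0 child(ren)
  node 44: 1 child(ren)
  node 43: 0 child(ren)
Matching nodes: [5, 24, 18, 44]
Count of internal (non-leaf) nodes: 4


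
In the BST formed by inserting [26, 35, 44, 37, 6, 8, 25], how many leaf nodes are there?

Tree built from: [26, 35, 44, 37, 6, 8, 25]
Tree (level-order array): [26, 6, 35, None, 8, None, 44, None, 25, 37]
Rule: A leaf has 0 children.
Per-node child counts:
  node 26: 2 child(ren)
  node 6: 1 child(ren)
  node 8: 1 child(ren)
  node 25: 0 child(ren)
  node 35: 1 child(ren)
  node 44: 1 child(ren)
  node 37: 0 child(ren)
Matching nodes: [25, 37]
Count of leaf nodes: 2


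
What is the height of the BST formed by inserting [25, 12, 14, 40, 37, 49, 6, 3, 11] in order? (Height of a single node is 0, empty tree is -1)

Insertion order: [25, 12, 14, 40, 37, 49, 6, 3, 11]
Tree (level-order array): [25, 12, 40, 6, 14, 37, 49, 3, 11]
Compute height bottom-up (empty subtree = -1):
  height(3) = 1 + max(-1, -1) = 0
  height(11) = 1 + max(-1, -1) = 0
  height(6) = 1 + max(0, 0) = 1
  height(14) = 1 + max(-1, -1) = 0
  height(12) = 1 + max(1, 0) = 2
  height(37) = 1 + max(-1, -1) = 0
  height(49) = 1 + max(-1, -1) = 0
  height(40) = 1 + max(0, 0) = 1
  height(25) = 1 + max(2, 1) = 3
Height = 3


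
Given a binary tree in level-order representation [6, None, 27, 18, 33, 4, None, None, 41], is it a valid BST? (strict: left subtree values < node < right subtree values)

Level-order array: [6, None, 27, 18, 33, 4, None, None, 41]
Validate using subtree bounds (lo, hi): at each node, require lo < value < hi,
then recurse left with hi=value and right with lo=value.
Preorder trace (stopping at first violation):
  at node 6 with bounds (-inf, +inf): OK
  at node 27 with bounds (6, +inf): OK
  at node 18 with bounds (6, 27): OK
  at node 4 with bounds (6, 18): VIOLATION
Node 4 violates its bound: not (6 < 4 < 18).
Result: Not a valid BST


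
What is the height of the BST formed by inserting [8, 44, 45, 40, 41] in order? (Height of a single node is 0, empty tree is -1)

Insertion order: [8, 44, 45, 40, 41]
Tree (level-order array): [8, None, 44, 40, 45, None, 41]
Compute height bottom-up (empty subtree = -1):
  height(41) = 1 + max(-1, -1) = 0
  height(40) = 1 + max(-1, 0) = 1
  height(45) = 1 + max(-1, -1) = 0
  height(44) = 1 + max(1, 0) = 2
  height(8) = 1 + max(-1, 2) = 3
Height = 3


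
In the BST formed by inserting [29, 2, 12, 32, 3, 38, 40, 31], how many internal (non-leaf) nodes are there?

Tree built from: [29, 2, 12, 32, 3, 38, 40, 31]
Tree (level-order array): [29, 2, 32, None, 12, 31, 38, 3, None, None, None, None, 40]
Rule: An internal node has at least one child.
Per-node child counts:
  node 29: 2 child(ren)
  node 2: 1 child(ren)
  node 12: 1 child(ren)
  node 3: 0 child(ren)
  node 32: 2 child(ren)
  node 31: 0 child(ren)
  node 38: 1 child(ren)
  node 40: 0 child(ren)
Matching nodes: [29, 2, 12, 32, 38]
Count of internal (non-leaf) nodes: 5


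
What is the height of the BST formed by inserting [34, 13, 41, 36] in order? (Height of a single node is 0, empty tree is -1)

Insertion order: [34, 13, 41, 36]
Tree (level-order array): [34, 13, 41, None, None, 36]
Compute height bottom-up (empty subtree = -1):
  height(13) = 1 + max(-1, -1) = 0
  height(36) = 1 + max(-1, -1) = 0
  height(41) = 1 + max(0, -1) = 1
  height(34) = 1 + max(0, 1) = 2
Height = 2


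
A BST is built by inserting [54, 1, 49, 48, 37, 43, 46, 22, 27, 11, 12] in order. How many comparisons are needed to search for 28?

Search path for 28: 54 -> 1 -> 49 -> 48 -> 37 -> 22 -> 27
Found: False
Comparisons: 7


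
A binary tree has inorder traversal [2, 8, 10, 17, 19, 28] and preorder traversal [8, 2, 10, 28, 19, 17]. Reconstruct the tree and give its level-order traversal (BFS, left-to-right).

Inorder:  [2, 8, 10, 17, 19, 28]
Preorder: [8, 2, 10, 28, 19, 17]
Algorithm: preorder visits root first, so consume preorder in order;
for each root, split the current inorder slice at that value into
left-subtree inorder and right-subtree inorder, then recurse.
Recursive splits:
  root=8; inorder splits into left=[2], right=[10, 17, 19, 28]
  root=2; inorder splits into left=[], right=[]
  root=10; inorder splits into left=[], right=[17, 19, 28]
  root=28; inorder splits into left=[17, 19], right=[]
  root=19; inorder splits into left=[17], right=[]
  root=17; inorder splits into left=[], right=[]
Reconstructed level-order: [8, 2, 10, 28, 19, 17]


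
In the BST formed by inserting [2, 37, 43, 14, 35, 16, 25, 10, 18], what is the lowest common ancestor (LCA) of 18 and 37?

Tree insertion order: [2, 37, 43, 14, 35, 16, 25, 10, 18]
Tree (level-order array): [2, None, 37, 14, 43, 10, 35, None, None, None, None, 16, None, None, 25, 18]
In a BST, the LCA of p=18, q=37 is the first node v on the
root-to-leaf path with p <= v <= q (go left if both < v, right if both > v).
Walk from root:
  at 2: both 18 and 37 > 2, go right
  at 37: 18 <= 37 <= 37, this is the LCA
LCA = 37


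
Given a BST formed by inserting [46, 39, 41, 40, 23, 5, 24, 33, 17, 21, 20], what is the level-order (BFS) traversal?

Tree insertion order: [46, 39, 41, 40, 23, 5, 24, 33, 17, 21, 20]
Tree (level-order array): [46, 39, None, 23, 41, 5, 24, 40, None, None, 17, None, 33, None, None, None, 21, None, None, 20]
BFS from the root, enqueuing left then right child of each popped node:
  queue [46] -> pop 46, enqueue [39], visited so far: [46]
  queue [39] -> pop 39, enqueue [23, 41], visited so far: [46, 39]
  queue [23, 41] -> pop 23, enqueue [5, 24], visited so far: [46, 39, 23]
  queue [41, 5, 24] -> pop 41, enqueue [40], visited so far: [46, 39, 23, 41]
  queue [5, 24, 40] -> pop 5, enqueue [17], visited so far: [46, 39, 23, 41, 5]
  queue [24, 40, 17] -> pop 24, enqueue [33], visited so far: [46, 39, 23, 41, 5, 24]
  queue [40, 17, 33] -> pop 40, enqueue [none], visited so far: [46, 39, 23, 41, 5, 24, 40]
  queue [17, 33] -> pop 17, enqueue [21], visited so far: [46, 39, 23, 41, 5, 24, 40, 17]
  queue [33, 21] -> pop 33, enqueue [none], visited so far: [46, 39, 23, 41, 5, 24, 40, 17, 33]
  queue [21] -> pop 21, enqueue [20], visited so far: [46, 39, 23, 41, 5, 24, 40, 17, 33, 21]
  queue [20] -> pop 20, enqueue [none], visited so far: [46, 39, 23, 41, 5, 24, 40, 17, 33, 21, 20]
Result: [46, 39, 23, 41, 5, 24, 40, 17, 33, 21, 20]


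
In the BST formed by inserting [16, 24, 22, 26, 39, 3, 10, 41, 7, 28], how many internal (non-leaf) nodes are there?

Tree built from: [16, 24, 22, 26, 39, 3, 10, 41, 7, 28]
Tree (level-order array): [16, 3, 24, None, 10, 22, 26, 7, None, None, None, None, 39, None, None, 28, 41]
Rule: An internal node has at least one child.
Per-node child counts:
  node 16: 2 child(ren)
  node 3: 1 child(ren)
  node 10: 1 child(ren)
  node 7: 0 child(ren)
  node 24: 2 child(ren)
  node 22: 0 child(ren)
  node 26: 1 child(ren)
  node 39: 2 child(ren)
  node 28: 0 child(ren)
  node 41: 0 child(ren)
Matching nodes: [16, 3, 10, 24, 26, 39]
Count of internal (non-leaf) nodes: 6


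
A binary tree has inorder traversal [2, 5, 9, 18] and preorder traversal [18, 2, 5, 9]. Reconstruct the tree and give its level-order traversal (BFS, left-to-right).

Inorder:  [2, 5, 9, 18]
Preorder: [18, 2, 5, 9]
Algorithm: preorder visits root first, so consume preorder in order;
for each root, split the current inorder slice at that value into
left-subtree inorder and right-subtree inorder, then recurse.
Recursive splits:
  root=18; inorder splits into left=[2, 5, 9], right=[]
  root=2; inorder splits into left=[], right=[5, 9]
  root=5; inorder splits into left=[], right=[9]
  root=9; inorder splits into left=[], right=[]
Reconstructed level-order: [18, 2, 5, 9]


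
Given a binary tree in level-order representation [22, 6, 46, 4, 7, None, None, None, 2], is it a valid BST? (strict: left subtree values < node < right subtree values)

Level-order array: [22, 6, 46, 4, 7, None, None, None, 2]
Validate using subtree bounds (lo, hi): at each node, require lo < value < hi,
then recurse left with hi=value and right with lo=value.
Preorder trace (stopping at first violation):
  at node 22 with bounds (-inf, +inf): OK
  at node 6 with bounds (-inf, 22): OK
  at node 4 with bounds (-inf, 6): OK
  at node 2 with bounds (4, 6): VIOLATION
Node 2 violates its bound: not (4 < 2 < 6).
Result: Not a valid BST


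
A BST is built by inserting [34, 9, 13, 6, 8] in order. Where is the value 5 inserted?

Starting tree (level order): [34, 9, None, 6, 13, None, 8]
Insertion path: 34 -> 9 -> 6
Result: insert 5 as left child of 6
Final tree (level order): [34, 9, None, 6, 13, 5, 8]


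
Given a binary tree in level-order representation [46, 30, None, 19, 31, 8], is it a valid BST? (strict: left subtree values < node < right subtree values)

Level-order array: [46, 30, None, 19, 31, 8]
Validate using subtree bounds (lo, hi): at each node, require lo < value < hi,
then recurse left with hi=value and right with lo=value.
Preorder trace (stopping at first violation):
  at node 46 with bounds (-inf, +inf): OK
  at node 30 with bounds (-inf, 46): OK
  at node 19 with bounds (-inf, 30): OK
  at node 8 with bounds (-inf, 19): OK
  at node 31 with bounds (30, 46): OK
No violation found at any node.
Result: Valid BST


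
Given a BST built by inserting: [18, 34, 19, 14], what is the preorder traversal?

Tree insertion order: [18, 34, 19, 14]
Tree (level-order array): [18, 14, 34, None, None, 19]
Preorder traversal: [18, 14, 34, 19]


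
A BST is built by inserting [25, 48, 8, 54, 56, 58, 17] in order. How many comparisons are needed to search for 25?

Search path for 25: 25
Found: True
Comparisons: 1


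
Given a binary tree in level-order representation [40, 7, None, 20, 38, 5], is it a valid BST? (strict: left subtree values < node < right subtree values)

Level-order array: [40, 7, None, 20, 38, 5]
Validate using subtree bounds (lo, hi): at each node, require lo < value < hi,
then recurse left with hi=value and right with lo=value.
Preorder trace (stopping at first violation):
  at node 40 with bounds (-inf, +inf): OK
  at node 7 with bounds (-inf, 40): OK
  at node 20 with bounds (-inf, 7): VIOLATION
Node 20 violates its bound: not (-inf < 20 < 7).
Result: Not a valid BST


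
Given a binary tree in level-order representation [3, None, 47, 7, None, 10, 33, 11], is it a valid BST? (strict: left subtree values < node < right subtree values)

Level-order array: [3, None, 47, 7, None, 10, 33, 11]
Validate using subtree bounds (lo, hi): at each node, require lo < value < hi,
then recurse left with hi=value and right with lo=value.
Preorder trace (stopping at first violation):
  at node 3 with bounds (-inf, +inf): OK
  at node 47 with bounds (3, +inf): OK
  at node 7 with bounds (3, 47): OK
  at node 10 with bounds (3, 7): VIOLATION
Node 10 violates its bound: not (3 < 10 < 7).
Result: Not a valid BST


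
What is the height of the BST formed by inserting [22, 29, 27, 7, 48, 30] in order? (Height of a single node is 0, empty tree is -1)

Insertion order: [22, 29, 27, 7, 48, 30]
Tree (level-order array): [22, 7, 29, None, None, 27, 48, None, None, 30]
Compute height bottom-up (empty subtree = -1):
  height(7) = 1 + max(-1, -1) = 0
  height(27) = 1 + max(-1, -1) = 0
  height(30) = 1 + max(-1, -1) = 0
  height(48) = 1 + max(0, -1) = 1
  height(29) = 1 + max(0, 1) = 2
  height(22) = 1 + max(0, 2) = 3
Height = 3


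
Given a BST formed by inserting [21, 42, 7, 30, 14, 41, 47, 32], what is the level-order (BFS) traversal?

Tree insertion order: [21, 42, 7, 30, 14, 41, 47, 32]
Tree (level-order array): [21, 7, 42, None, 14, 30, 47, None, None, None, 41, None, None, 32]
BFS from the root, enqueuing left then right child of each popped node:
  queue [21] -> pop 21, enqueue [7, 42], visited so far: [21]
  queue [7, 42] -> pop 7, enqueue [14], visited so far: [21, 7]
  queue [42, 14] -> pop 42, enqueue [30, 47], visited so far: [21, 7, 42]
  queue [14, 30, 47] -> pop 14, enqueue [none], visited so far: [21, 7, 42, 14]
  queue [30, 47] -> pop 30, enqueue [41], visited so far: [21, 7, 42, 14, 30]
  queue [47, 41] -> pop 47, enqueue [none], visited so far: [21, 7, 42, 14, 30, 47]
  queue [41] -> pop 41, enqueue [32], visited so far: [21, 7, 42, 14, 30, 47, 41]
  queue [32] -> pop 32, enqueue [none], visited so far: [21, 7, 42, 14, 30, 47, 41, 32]
Result: [21, 7, 42, 14, 30, 47, 41, 32]


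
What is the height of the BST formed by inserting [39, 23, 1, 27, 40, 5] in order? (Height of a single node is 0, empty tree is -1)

Insertion order: [39, 23, 1, 27, 40, 5]
Tree (level-order array): [39, 23, 40, 1, 27, None, None, None, 5]
Compute height bottom-up (empty subtree = -1):
  height(5) = 1 + max(-1, -1) = 0
  height(1) = 1 + max(-1, 0) = 1
  height(27) = 1 + max(-1, -1) = 0
  height(23) = 1 + max(1, 0) = 2
  height(40) = 1 + max(-1, -1) = 0
  height(39) = 1 + max(2, 0) = 3
Height = 3


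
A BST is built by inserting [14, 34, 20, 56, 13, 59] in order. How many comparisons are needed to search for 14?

Search path for 14: 14
Found: True
Comparisons: 1


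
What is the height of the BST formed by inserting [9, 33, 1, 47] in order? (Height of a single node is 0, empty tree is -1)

Insertion order: [9, 33, 1, 47]
Tree (level-order array): [9, 1, 33, None, None, None, 47]
Compute height bottom-up (empty subtree = -1):
  height(1) = 1 + max(-1, -1) = 0
  height(47) = 1 + max(-1, -1) = 0
  height(33) = 1 + max(-1, 0) = 1
  height(9) = 1 + max(0, 1) = 2
Height = 2


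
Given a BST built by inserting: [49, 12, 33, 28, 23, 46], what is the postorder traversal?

Tree insertion order: [49, 12, 33, 28, 23, 46]
Tree (level-order array): [49, 12, None, None, 33, 28, 46, 23]
Postorder traversal: [23, 28, 46, 33, 12, 49]


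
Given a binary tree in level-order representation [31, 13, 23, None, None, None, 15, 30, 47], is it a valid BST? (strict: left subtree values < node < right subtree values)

Level-order array: [31, 13, 23, None, None, None, 15, 30, 47]
Validate using subtree bounds (lo, hi): at each node, require lo < value < hi,
then recurse left with hi=value and right with lo=value.
Preorder trace (stopping at first violation):
  at node 31 with bounds (-inf, +inf): OK
  at node 13 with bounds (-inf, 31): OK
  at node 23 with bounds (31, +inf): VIOLATION
Node 23 violates its bound: not (31 < 23 < +inf).
Result: Not a valid BST


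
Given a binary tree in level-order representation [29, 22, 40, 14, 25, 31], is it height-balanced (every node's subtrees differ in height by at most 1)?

Tree (level-order array): [29, 22, 40, 14, 25, 31]
Definition: a tree is height-balanced if, at every node, |h(left) - h(right)| <= 1 (empty subtree has height -1).
Bottom-up per-node check:
  node 14: h_left=-1, h_right=-1, diff=0 [OK], height=0
  node 25: h_left=-1, h_right=-1, diff=0 [OK], height=0
  node 22: h_left=0, h_right=0, diff=0 [OK], height=1
  node 31: h_left=-1, h_right=-1, diff=0 [OK], height=0
  node 40: h_left=0, h_right=-1, diff=1 [OK], height=1
  node 29: h_left=1, h_right=1, diff=0 [OK], height=2
All nodes satisfy the balance condition.
Result: Balanced


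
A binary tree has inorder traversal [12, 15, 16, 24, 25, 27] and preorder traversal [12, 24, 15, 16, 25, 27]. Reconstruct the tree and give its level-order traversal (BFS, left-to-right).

Inorder:  [12, 15, 16, 24, 25, 27]
Preorder: [12, 24, 15, 16, 25, 27]
Algorithm: preorder visits root first, so consume preorder in order;
for each root, split the current inorder slice at that value into
left-subtree inorder and right-subtree inorder, then recurse.
Recursive splits:
  root=12; inorder splits into left=[], right=[15, 16, 24, 25, 27]
  root=24; inorder splits into left=[15, 16], right=[25, 27]
  root=15; inorder splits into left=[], right=[16]
  root=16; inorder splits into left=[], right=[]
  root=25; inorder splits into left=[], right=[27]
  root=27; inorder splits into left=[], right=[]
Reconstructed level-order: [12, 24, 15, 25, 16, 27]


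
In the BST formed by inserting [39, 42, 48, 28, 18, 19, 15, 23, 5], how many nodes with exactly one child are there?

Tree built from: [39, 42, 48, 28, 18, 19, 15, 23, 5]
Tree (level-order array): [39, 28, 42, 18, None, None, 48, 15, 19, None, None, 5, None, None, 23]
Rule: These are nodes with exactly 1 non-null child.
Per-node child counts:
  node 39: 2 child(ren)
  node 28: 1 child(ren)
  node 18: 2 child(ren)
  node 15: 1 child(ren)
  node 5: 0 child(ren)
  node 19: 1 child(ren)
  node 23: 0 child(ren)
  node 42: 1 child(ren)
  node 48: 0 child(ren)
Matching nodes: [28, 15, 19, 42]
Count of nodes with exactly one child: 4


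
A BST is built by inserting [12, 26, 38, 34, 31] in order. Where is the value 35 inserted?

Starting tree (level order): [12, None, 26, None, 38, 34, None, 31]
Insertion path: 12 -> 26 -> 38 -> 34
Result: insert 35 as right child of 34
Final tree (level order): [12, None, 26, None, 38, 34, None, 31, 35]


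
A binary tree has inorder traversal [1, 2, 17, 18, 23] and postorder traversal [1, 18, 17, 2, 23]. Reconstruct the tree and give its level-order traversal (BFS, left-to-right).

Inorder:   [1, 2, 17, 18, 23]
Postorder: [1, 18, 17, 2, 23]
Algorithm: postorder visits root last, so walk postorder right-to-left;
each value is the root of the current inorder slice — split it at that
value, recurse on the right subtree first, then the left.
Recursive splits:
  root=23; inorder splits into left=[1, 2, 17, 18], right=[]
  root=2; inorder splits into left=[1], right=[17, 18]
  root=17; inorder splits into left=[], right=[18]
  root=18; inorder splits into left=[], right=[]
  root=1; inorder splits into left=[], right=[]
Reconstructed level-order: [23, 2, 1, 17, 18]


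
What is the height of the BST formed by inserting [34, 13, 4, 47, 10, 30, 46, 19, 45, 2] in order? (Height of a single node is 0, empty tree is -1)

Insertion order: [34, 13, 4, 47, 10, 30, 46, 19, 45, 2]
Tree (level-order array): [34, 13, 47, 4, 30, 46, None, 2, 10, 19, None, 45]
Compute height bottom-up (empty subtree = -1):
  height(2) = 1 + max(-1, -1) = 0
  height(10) = 1 + max(-1, -1) = 0
  height(4) = 1 + max(0, 0) = 1
  height(19) = 1 + max(-1, -1) = 0
  height(30) = 1 + max(0, -1) = 1
  height(13) = 1 + max(1, 1) = 2
  height(45) = 1 + max(-1, -1) = 0
  height(46) = 1 + max(0, -1) = 1
  height(47) = 1 + max(1, -1) = 2
  height(34) = 1 + max(2, 2) = 3
Height = 3


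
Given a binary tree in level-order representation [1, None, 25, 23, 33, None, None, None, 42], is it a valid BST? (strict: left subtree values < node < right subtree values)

Level-order array: [1, None, 25, 23, 33, None, None, None, 42]
Validate using subtree bounds (lo, hi): at each node, require lo < value < hi,
then recurse left with hi=value and right with lo=value.
Preorder trace (stopping at first violation):
  at node 1 with bounds (-inf, +inf): OK
  at node 25 with bounds (1, +inf): OK
  at node 23 with bounds (1, 25): OK
  at node 33 with bounds (25, +inf): OK
  at node 42 with bounds (33, +inf): OK
No violation found at any node.
Result: Valid BST
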